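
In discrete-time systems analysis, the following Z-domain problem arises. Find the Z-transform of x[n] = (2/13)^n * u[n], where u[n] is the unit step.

The Z-transform of a^n * u[n] is z/(z-a) for |z| > |a|.
Here a = 2/13, so X(z) = z/(z - (2/13)) = 13z/(13z - 2)
ROC: |z| > 2/13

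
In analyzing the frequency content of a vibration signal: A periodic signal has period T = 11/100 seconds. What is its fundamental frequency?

The fundamental frequency is the reciprocal of the period.
f = 1/T = 1/(11/100) = 100/11 Hz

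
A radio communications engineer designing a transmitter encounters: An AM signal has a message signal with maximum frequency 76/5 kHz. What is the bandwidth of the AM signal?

In AM (double-sideband), the bandwidth is twice the message frequency.
BW = 2 * f_m = 2 * 76/5 kHz = 152/5 kHz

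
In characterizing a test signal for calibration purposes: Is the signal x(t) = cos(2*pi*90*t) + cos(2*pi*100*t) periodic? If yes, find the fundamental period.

f1 = 90 Hz, f2 = 100 Hz
Period T1 = 1/90, T2 = 1/100
Ratio T1/T2 = 100/90, which is rational.
The signal is periodic with fundamental period T = 1/GCD(90,100) = 1/10 s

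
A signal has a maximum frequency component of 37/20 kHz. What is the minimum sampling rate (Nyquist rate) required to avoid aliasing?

By the Nyquist-Shannon sampling theorem,
the minimum sampling rate (Nyquist rate) must be at least 2 * f_max.
Nyquist rate = 2 * 37/20 kHz = 37/10 kHz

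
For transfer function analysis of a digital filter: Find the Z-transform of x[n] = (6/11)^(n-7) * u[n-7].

Time-shifting property: if X(z) = Z{x[n]}, then Z{x[n-d]} = z^(-d) * X(z)
X(z) = z/(z - 6/11) for x[n] = (6/11)^n * u[n]
Z{x[n-7]} = z^(-7) * z/(z - 6/11) = z^(-6)/(z - 6/11)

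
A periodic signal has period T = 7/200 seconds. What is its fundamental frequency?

The fundamental frequency is the reciprocal of the period.
f = 1/T = 1/(7/200) = 200/7 Hz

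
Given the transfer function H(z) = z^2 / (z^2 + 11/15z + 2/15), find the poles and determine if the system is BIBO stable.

Poles are roots of the denominator: z^2 + 11/15z + 2/15 = 0.
Quadratic formula: z = [-(11/15) +/- sqrt((11/15)^2 - 4*(2/15))] / 2
Discriminant = 121/225 - 8/15 = 1/225; sqrt = 1/15.
z = (-11/15 +/- 1/15) / 2 => z = -1/3 or z = -2/5.
|p1| = 1/3, |p2| = 2/5.
For BIBO stability, all poles must lie inside the unit circle (|p| < 1).
System is STABLE since both |p| < 1.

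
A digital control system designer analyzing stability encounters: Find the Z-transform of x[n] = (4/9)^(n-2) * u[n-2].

Time-shifting property: if X(z) = Z{x[n]}, then Z{x[n-d]} = z^(-d) * X(z)
X(z) = z/(z - 4/9) for x[n] = (4/9)^n * u[n]
Z{x[n-2]} = z^(-2) * z/(z - 4/9) = z^(-1)/(z - 4/9)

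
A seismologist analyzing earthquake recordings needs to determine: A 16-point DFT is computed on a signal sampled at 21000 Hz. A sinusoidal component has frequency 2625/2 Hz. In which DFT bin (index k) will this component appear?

DFT frequency resolution = f_s/N = 21000/16 = 2625/2 Hz
Bin index k = f_signal / resolution = 2625/2 / 2625/2 = 1
The signal frequency 2625/2 Hz falls in DFT bin k = 1.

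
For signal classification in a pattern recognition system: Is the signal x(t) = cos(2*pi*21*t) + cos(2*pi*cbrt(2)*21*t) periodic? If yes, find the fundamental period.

f1 = 21 Hz, f2 = 21*cbrt(2) Hz
Ratio f2/f1 = cbrt(2), which is irrational.
Since the frequency ratio is irrational, no common period exists.
The signal is not periodic.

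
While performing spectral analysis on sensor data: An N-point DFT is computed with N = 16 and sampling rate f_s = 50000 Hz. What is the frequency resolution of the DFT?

DFT frequency resolution = f_s / N
= 50000 / 16 = 3125 Hz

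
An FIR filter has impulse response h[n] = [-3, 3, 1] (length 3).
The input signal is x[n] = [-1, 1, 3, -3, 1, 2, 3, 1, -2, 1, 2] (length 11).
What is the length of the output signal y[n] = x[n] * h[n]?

For linear convolution, the output length is:
len(y) = len(x) + len(h) - 1 = 11 + 3 - 1 = 13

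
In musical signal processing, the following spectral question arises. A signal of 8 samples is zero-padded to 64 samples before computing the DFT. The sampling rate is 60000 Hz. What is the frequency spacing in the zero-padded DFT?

Original DFT: N = 8, resolution = f_s/N = 60000/8 = 7500 Hz
Zero-padded DFT: N = 64, resolution = f_s/N = 60000/64 = 1875/2 Hz
Zero-padding interpolates the spectrum (finer frequency grid)
but does NOT improve the true spectral resolution (ability to resolve close frequencies).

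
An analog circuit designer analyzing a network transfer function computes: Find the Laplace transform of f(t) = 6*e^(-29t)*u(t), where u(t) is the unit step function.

Standard Laplace transform pair:
e^(-at)*u(t) <-> 1/(s+a)
With a = 29: L{6*e^(-29t)*u(t)} = 6/(s+29), ROC: Re(s) > -29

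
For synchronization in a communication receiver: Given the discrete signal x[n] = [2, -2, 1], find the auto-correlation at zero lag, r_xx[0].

The auto-correlation at zero lag r_xx[0] equals the signal energy.
r_xx[0] = sum of x[n]^2 = 2^2 + (-2)^2 + 1^2
= 4 + 4 + 1 = 9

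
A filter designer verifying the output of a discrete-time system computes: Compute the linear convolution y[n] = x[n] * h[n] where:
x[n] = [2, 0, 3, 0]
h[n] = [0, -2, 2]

y[n] = sum_k x[k]*h[n-k]. Output length = len(x) + len(h) - 1 = 4 + 3 - 1 = 6.
y[0] = 2*0 = 0
y[1] = 0*0 + 2*-2 = -4
y[2] = 3*0 + 0*-2 + 2*2 = 4
y[3] = 0*0 + 3*-2 + 0*2 = -6
y[4] = 0*-2 + 3*2 = 6
y[5] = 0*2 = 0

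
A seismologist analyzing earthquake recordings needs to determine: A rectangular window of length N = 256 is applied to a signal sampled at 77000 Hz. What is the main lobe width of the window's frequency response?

For a rectangular window of length N,
the main lobe width in frequency is 2*f_s/N.
= 2*77000/256 = 9625/16 Hz
This determines the minimum frequency separation for resolving two sinusoids.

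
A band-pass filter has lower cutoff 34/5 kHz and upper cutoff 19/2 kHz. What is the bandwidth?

Bandwidth = f_high - f_low
= 19/2 kHz - 34/5 kHz = 27/10 kHz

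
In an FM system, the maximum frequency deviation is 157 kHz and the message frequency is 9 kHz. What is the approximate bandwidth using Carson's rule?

Carson's rule: BW = 2*(delta_f + f_m)
= 2*(157 + 9) kHz = 332 kHz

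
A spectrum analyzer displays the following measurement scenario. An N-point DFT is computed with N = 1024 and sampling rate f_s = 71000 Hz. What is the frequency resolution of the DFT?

DFT frequency resolution = f_s / N
= 71000 / 1024 = 8875/128 Hz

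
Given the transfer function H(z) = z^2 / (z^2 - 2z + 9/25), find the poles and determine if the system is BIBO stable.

Poles are roots of the denominator: z^2 - 2z + 9/25 = 0.
Quadratic formula: z = [-(-2) +/- sqrt((-2)^2 - 4*(9/25))] / 2
Discriminant = 4 - 36/25 = 64/25; sqrt = 8/5.
z = (2 +/- 8/5) / 2 => z = 9/5 or z = 1/5.
|p1| = 9/5, |p2| = 1/5.
For BIBO stability, all poles must lie inside the unit circle (|p| < 1).
System is UNSTABLE since at least one |p| >= 1.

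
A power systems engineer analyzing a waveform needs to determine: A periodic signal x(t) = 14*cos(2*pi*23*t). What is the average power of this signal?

Average power of A*cos(wt) is A^2/2.
P = 14^2 / 2 = 196/2 = 98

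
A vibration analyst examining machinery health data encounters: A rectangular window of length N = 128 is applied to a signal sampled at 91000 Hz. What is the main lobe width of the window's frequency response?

For a rectangular window of length N,
the main lobe width in frequency is 2*f_s/N.
= 2*91000/128 = 11375/8 Hz
This determines the minimum frequency separation for resolving two sinusoids.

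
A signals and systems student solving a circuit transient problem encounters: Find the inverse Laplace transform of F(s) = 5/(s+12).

Standard pair: k/(s+a) <-> k*e^(-at)*u(t)
With k=5, a=12: f(t) = 5*e^(-12t)*u(t)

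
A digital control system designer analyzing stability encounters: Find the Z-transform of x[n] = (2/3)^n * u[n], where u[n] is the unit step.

The Z-transform of a^n * u[n] is z/(z-a) for |z| > |a|.
Here a = 2/3, so X(z) = z/(z - (2/3)) = 3z/(3z - 2)
ROC: |z| > 2/3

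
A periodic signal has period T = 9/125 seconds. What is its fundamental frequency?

The fundamental frequency is the reciprocal of the period.
f = 1/T = 1/(9/125) = 125/9 Hz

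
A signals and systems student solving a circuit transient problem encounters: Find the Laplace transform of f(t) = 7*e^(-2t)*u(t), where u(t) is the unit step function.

Standard Laplace transform pair:
e^(-at)*u(t) <-> 1/(s+a)
With a = 2: L{7*e^(-2t)*u(t)} = 7/(s+2), ROC: Re(s) > -2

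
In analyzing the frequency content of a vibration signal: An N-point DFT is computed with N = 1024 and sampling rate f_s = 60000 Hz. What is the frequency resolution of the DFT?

DFT frequency resolution = f_s / N
= 60000 / 1024 = 1875/32 Hz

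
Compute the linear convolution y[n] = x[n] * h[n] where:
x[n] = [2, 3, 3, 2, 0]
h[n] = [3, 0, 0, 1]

y[n] = sum_k x[k]*h[n-k]. Output length = len(x) + len(h) - 1 = 5 + 4 - 1 = 8.
y[0] = 2*3 = 6
y[1] = 3*3 + 2*0 = 9
y[2] = 3*3 + 3*0 + 2*0 = 9
y[3] = 2*3 + 3*0 + 3*0 + 2*1 = 8
y[4] = 0*3 + 2*0 + 3*0 + 3*1 = 3
y[5] = 0*0 + 2*0 + 3*1 = 3
y[6] = 0*0 + 2*1 = 2
y[7] = 0*1 = 0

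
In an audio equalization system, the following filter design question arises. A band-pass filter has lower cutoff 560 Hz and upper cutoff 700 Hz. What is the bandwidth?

Bandwidth = f_high - f_low
= 700 Hz - 560 Hz = 140 Hz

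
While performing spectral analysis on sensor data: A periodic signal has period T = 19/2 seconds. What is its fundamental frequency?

The fundamental frequency is the reciprocal of the period.
f = 1/T = 1/(19/2) = 2/19 Hz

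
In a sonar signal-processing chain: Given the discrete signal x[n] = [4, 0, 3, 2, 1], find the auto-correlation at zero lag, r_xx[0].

The auto-correlation at zero lag r_xx[0] equals the signal energy.
r_xx[0] = sum of x[n]^2 = 4^2 + 0^2 + 3^2 + 2^2 + 1^2
= 16 + 0 + 9 + 4 + 1 = 30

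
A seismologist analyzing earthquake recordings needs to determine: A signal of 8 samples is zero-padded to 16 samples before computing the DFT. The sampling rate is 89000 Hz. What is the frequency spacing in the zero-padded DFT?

Original DFT: N = 8, resolution = f_s/N = 89000/8 = 11125 Hz
Zero-padded DFT: N = 16, resolution = f_s/N = 89000/16 = 11125/2 Hz
Zero-padding interpolates the spectrum (finer frequency grid)
but does NOT improve the true spectral resolution (ability to resolve close frequencies).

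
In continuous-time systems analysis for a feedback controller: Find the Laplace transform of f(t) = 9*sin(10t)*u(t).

Standard pair: sin(wt)*u(t) <-> w/(s^2+w^2)
With w = 10: L{9*sin(10t)*u(t)} = 90/(s^2+100)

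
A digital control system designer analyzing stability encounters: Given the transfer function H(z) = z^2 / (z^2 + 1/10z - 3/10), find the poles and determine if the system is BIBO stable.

Poles are roots of the denominator: z^2 + 1/10z - 3/10 = 0.
Quadratic formula: z = [-(1/10) +/- sqrt((1/10)^2 - 4*(-3/10))] / 2
Discriminant = 1/100 + 6/5 = 121/100; sqrt = 11/10.
z = (-1/10 +/- 11/10) / 2 => z = 1/2 or z = -3/5.
|p1| = 3/5, |p2| = 1/2.
For BIBO stability, all poles must lie inside the unit circle (|p| < 1).
System is STABLE since both |p| < 1.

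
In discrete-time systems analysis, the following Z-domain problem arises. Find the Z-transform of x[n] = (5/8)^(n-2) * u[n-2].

Time-shifting property: if X(z) = Z{x[n]}, then Z{x[n-d]} = z^(-d) * X(z)
X(z) = z/(z - 5/8) for x[n] = (5/8)^n * u[n]
Z{x[n-2]} = z^(-2) * z/(z - 5/8) = z^(-1)/(z - 5/8)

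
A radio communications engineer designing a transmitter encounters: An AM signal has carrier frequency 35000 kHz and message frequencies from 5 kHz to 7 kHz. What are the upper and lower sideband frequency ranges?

Upper sideband (USB) = fc + [fm_low, fm_high] = 35000 + [5, 7] = [35005, 35007] kHz
Lower sideband (LSB) = fc - [fm_high, fm_low] = 35000 - [7, 5] = [34993, 34995] kHz
Total occupied spectrum: 34993 kHz to 35007 kHz (plus carrier at 35000 kHz)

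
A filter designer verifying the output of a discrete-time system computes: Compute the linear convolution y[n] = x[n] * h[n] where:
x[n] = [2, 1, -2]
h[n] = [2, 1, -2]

y[n] = sum_k x[k]*h[n-k]. Output length = len(x) + len(h) - 1 = 3 + 3 - 1 = 5.
y[0] = 2*2 = 4
y[1] = 1*2 + 2*1 = 4
y[2] = -2*2 + 1*1 + 2*-2 = -7
y[3] = -2*1 + 1*-2 = -4
y[4] = -2*-2 = 4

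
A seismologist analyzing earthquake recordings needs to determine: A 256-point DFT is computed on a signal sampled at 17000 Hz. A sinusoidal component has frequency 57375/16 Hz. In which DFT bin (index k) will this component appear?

DFT frequency resolution = f_s/N = 17000/256 = 2125/32 Hz
Bin index k = f_signal / resolution = 57375/16 / 2125/32 = 54
The signal frequency 57375/16 Hz falls in DFT bin k = 54.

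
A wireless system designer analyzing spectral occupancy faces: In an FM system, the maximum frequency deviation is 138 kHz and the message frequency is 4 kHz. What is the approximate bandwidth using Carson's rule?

Carson's rule: BW = 2*(delta_f + f_m)
= 2*(138 + 4) kHz = 284 kHz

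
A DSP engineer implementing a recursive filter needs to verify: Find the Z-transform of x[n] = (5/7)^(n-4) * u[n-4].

Time-shifting property: if X(z) = Z{x[n]}, then Z{x[n-d]} = z^(-d) * X(z)
X(z) = z/(z - 5/7) for x[n] = (5/7)^n * u[n]
Z{x[n-4]} = z^(-4) * z/(z - 5/7) = z^(-3)/(z - 5/7)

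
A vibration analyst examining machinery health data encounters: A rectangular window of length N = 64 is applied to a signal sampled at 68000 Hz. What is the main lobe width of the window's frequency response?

For a rectangular window of length N,
the main lobe width in frequency is 2*f_s/N.
= 2*68000/64 = 2125 Hz
This determines the minimum frequency separation for resolving two sinusoids.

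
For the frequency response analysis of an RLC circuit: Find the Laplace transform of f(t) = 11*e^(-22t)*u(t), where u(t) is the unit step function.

Standard Laplace transform pair:
e^(-at)*u(t) <-> 1/(s+a)
With a = 22: L{11*e^(-22t)*u(t)} = 11/(s+22), ROC: Re(s) > -22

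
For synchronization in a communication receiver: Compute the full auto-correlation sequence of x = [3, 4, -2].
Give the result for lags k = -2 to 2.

r_xx[k] = sum_m x[m]*x[m+k], indexed from 0, for k = -2 to 2:
  r_xx[-2] = x[2]*x[0] = -6
  r_xx[-1] = x[1]*x[0] + x[2]*x[1] = 4
  r_xx[0] = x[0]*x[0] + x[1]*x[1] + x[2]*x[2] = 29
  r_xx[1] = x[0]*x[1] + x[1]*x[2] = 4
  r_xx[2] = x[0]*x[2] = -6
r_xx = [-6, 4, 29, 4, -6]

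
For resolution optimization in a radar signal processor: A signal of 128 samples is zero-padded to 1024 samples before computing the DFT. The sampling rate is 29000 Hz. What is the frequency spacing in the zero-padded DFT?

Original DFT: N = 128, resolution = f_s/N = 29000/128 = 3625/16 Hz
Zero-padded DFT: N = 1024, resolution = f_s/N = 29000/1024 = 3625/128 Hz
Zero-padding interpolates the spectrum (finer frequency grid)
but does NOT improve the true spectral resolution (ability to resolve close frequencies).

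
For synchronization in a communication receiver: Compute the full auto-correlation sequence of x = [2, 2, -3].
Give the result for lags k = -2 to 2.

r_xx[k] = sum_m x[m]*x[m+k], indexed from 0, for k = -2 to 2:
  r_xx[-2] = x[2]*x[0] = -6
  r_xx[-1] = x[1]*x[0] + x[2]*x[1] = -2
  r_xx[0] = x[0]*x[0] + x[1]*x[1] + x[2]*x[2] = 17
  r_xx[1] = x[0]*x[1] + x[1]*x[2] = -2
  r_xx[2] = x[0]*x[2] = -6
r_xx = [-6, -2, 17, -2, -6]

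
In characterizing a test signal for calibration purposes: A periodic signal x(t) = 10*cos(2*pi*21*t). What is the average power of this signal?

Average power of A*cos(wt) is A^2/2.
P = 10^2 / 2 = 100/2 = 50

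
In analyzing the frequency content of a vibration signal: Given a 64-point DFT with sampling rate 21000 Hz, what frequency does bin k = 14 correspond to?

The frequency of DFT bin k is: f_k = k * f_s / N
f_14 = 14 * 21000 / 64 = 18375/4 Hz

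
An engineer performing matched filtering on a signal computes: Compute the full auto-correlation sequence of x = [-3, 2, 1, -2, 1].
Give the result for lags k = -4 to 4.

r_xx[k] = sum_m x[m]*x[m+k], indexed from 0, for k = -4 to 4:
  r_xx[-4] = x[4]*x[0] = -3
  r_xx[-3] = x[3]*x[0] + x[4]*x[1] = 8
  r_xx[-2] = x[2]*x[0] + x[3]*x[1] + x[4]*x[2] = -6
  r_xx[-1] = x[1]*x[0] + x[2]*x[1] + x[3]*x[2] + x[4]*x[3] = -8
  r_xx[0] = x[0]*x[0] + x[1]*x[1] + x[2]*x[2] + x[3]*x[3] + x[4]*x[4] = 19
  r_xx[1] = x[0]*x[1] + x[1]*x[2] + x[2]*x[3] + x[3]*x[4] = -8
  r_xx[2] = x[0]*x[2] + x[1]*x[3] + x[2]*x[4] = -6
  r_xx[3] = x[0]*x[3] + x[1]*x[4] = 8
  r_xx[4] = x[0]*x[4] = -3
r_xx = [-3, 8, -6, -8, 19, -8, -6, 8, -3]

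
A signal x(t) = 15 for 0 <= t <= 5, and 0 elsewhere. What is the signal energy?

Energy = integral of |x(t)|^2 dt over the signal duration
= 15^2 * 5 = 225 * 5 = 1125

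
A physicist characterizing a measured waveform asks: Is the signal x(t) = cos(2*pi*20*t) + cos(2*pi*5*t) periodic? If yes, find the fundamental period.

f1 = 20 Hz, f2 = 5 Hz
Period T1 = 1/20, T2 = 1/5
Ratio T1/T2 = 5/20, which is rational.
The signal is periodic with fundamental period T = 1/GCD(20,5) = 1/5 s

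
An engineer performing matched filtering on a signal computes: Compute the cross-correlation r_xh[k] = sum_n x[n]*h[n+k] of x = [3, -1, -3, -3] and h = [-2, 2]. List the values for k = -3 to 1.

Both sequences indexed from 0 and zero outside their support.
Lags with overlap: k = -3 to 1.
  r_xh[-3] = x[3]*h[0] = 6
  r_xh[-2] = x[2]*h[0] + x[3]*h[1] = 0
  r_xh[-1] = x[1]*h[0] + x[2]*h[1] = -4
  r_xh[0] = x[0]*h[0] + x[1]*h[1] = -8
  r_xh[1] = x[0]*h[1] = 6
r_xh = [6, 0, -4, -8, 6] (for k = -3, ..., 1)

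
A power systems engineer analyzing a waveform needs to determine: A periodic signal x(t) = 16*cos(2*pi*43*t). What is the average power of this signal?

Average power of A*cos(wt) is A^2/2.
P = 16^2 / 2 = 256/2 = 128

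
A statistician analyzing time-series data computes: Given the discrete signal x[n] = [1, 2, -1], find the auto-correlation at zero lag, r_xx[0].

The auto-correlation at zero lag r_xx[0] equals the signal energy.
r_xx[0] = sum of x[n]^2 = 1^2 + 2^2 + (-1)^2
= 1 + 4 + 1 = 6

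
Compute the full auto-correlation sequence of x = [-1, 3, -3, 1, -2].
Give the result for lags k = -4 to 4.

r_xx[k] = sum_m x[m]*x[m+k], indexed from 0, for k = -4 to 4:
  r_xx[-4] = x[4]*x[0] = 2
  r_xx[-3] = x[3]*x[0] + x[4]*x[1] = -7
  r_xx[-2] = x[2]*x[0] + x[3]*x[1] + x[4]*x[2] = 12
  r_xx[-1] = x[1]*x[0] + x[2]*x[1] + x[3]*x[2] + x[4]*x[3] = -17
  r_xx[0] = x[0]*x[0] + x[1]*x[1] + x[2]*x[2] + x[3]*x[3] + x[4]*x[4] = 24
  r_xx[1] = x[0]*x[1] + x[1]*x[2] + x[2]*x[3] + x[3]*x[4] = -17
  r_xx[2] = x[0]*x[2] + x[1]*x[3] + x[2]*x[4] = 12
  r_xx[3] = x[0]*x[3] + x[1]*x[4] = -7
  r_xx[4] = x[0]*x[4] = 2
r_xx = [2, -7, 12, -17, 24, -17, 12, -7, 2]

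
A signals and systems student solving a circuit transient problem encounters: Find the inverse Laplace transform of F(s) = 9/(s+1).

Standard pair: k/(s+a) <-> k*e^(-at)*u(t)
With k=9, a=1: f(t) = 9*e^(-t)*u(t)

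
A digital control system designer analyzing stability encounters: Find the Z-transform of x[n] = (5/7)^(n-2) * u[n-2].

Time-shifting property: if X(z) = Z{x[n]}, then Z{x[n-d]} = z^(-d) * X(z)
X(z) = z/(z - 5/7) for x[n] = (5/7)^n * u[n]
Z{x[n-2]} = z^(-2) * z/(z - 5/7) = z^(-1)/(z - 5/7)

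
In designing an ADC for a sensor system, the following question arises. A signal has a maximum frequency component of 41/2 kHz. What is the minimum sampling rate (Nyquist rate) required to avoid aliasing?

By the Nyquist-Shannon sampling theorem,
the minimum sampling rate (Nyquist rate) must be at least 2 * f_max.
Nyquist rate = 2 * 41/2 kHz = 41 kHz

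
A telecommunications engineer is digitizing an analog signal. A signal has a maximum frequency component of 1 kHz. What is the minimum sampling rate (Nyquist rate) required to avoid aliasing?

By the Nyquist-Shannon sampling theorem,
the minimum sampling rate (Nyquist rate) must be at least 2 * f_max.
Nyquist rate = 2 * 1 kHz = 2 kHz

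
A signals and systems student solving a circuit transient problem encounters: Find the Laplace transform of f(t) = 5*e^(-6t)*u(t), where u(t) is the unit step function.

Standard Laplace transform pair:
e^(-at)*u(t) <-> 1/(s+a)
With a = 6: L{5*e^(-6t)*u(t)} = 5/(s+6), ROC: Re(s) > -6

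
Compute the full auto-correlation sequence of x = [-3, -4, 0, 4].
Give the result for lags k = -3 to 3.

r_xx[k] = sum_m x[m]*x[m+k], indexed from 0, for k = -3 to 3:
  r_xx[-3] = x[3]*x[0] = -12
  r_xx[-2] = x[2]*x[0] + x[3]*x[1] = -16
  r_xx[-1] = x[1]*x[0] + x[2]*x[1] + x[3]*x[2] = 12
  r_xx[0] = x[0]*x[0] + x[1]*x[1] + x[2]*x[2] + x[3]*x[3] = 41
  r_xx[1] = x[0]*x[1] + x[1]*x[2] + x[2]*x[3] = 12
  r_xx[2] = x[0]*x[2] + x[1]*x[3] = -16
  r_xx[3] = x[0]*x[3] = -12
r_xx = [-12, -16, 12, 41, 12, -16, -12]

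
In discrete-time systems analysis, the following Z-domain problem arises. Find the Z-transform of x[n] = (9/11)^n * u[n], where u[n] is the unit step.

The Z-transform of a^n * u[n] is z/(z-a) for |z| > |a|.
Here a = 9/11, so X(z) = z/(z - (9/11)) = 11z/(11z - 9)
ROC: |z| > 9/11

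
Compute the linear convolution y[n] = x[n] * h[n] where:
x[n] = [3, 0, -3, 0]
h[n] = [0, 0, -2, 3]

y[n] = sum_k x[k]*h[n-k]. Output length = len(x) + len(h) - 1 = 4 + 4 - 1 = 7.
y[0] = 3*0 = 0
y[1] = 0*0 + 3*0 = 0
y[2] = -3*0 + 0*0 + 3*-2 = -6
y[3] = 0*0 + -3*0 + 0*-2 + 3*3 = 9
y[4] = 0*0 + -3*-2 + 0*3 = 6
y[5] = 0*-2 + -3*3 = -9
y[6] = 0*3 = 0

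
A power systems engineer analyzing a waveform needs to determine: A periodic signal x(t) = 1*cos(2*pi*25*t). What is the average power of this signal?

Average power of A*cos(wt) is A^2/2.
P = 1^2 / 2 = 1/2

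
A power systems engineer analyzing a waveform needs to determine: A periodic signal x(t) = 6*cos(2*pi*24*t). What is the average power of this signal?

Average power of A*cos(wt) is A^2/2.
P = 6^2 / 2 = 36/2 = 18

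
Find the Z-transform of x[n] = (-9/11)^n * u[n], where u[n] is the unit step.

The Z-transform of a^n * u[n] is z/(z-a) for |z| > |a|.
Here a = -9/11, so X(z) = z/(z - (-9/11)) = 11z/(11z + 9)
ROC: |z| > 9/11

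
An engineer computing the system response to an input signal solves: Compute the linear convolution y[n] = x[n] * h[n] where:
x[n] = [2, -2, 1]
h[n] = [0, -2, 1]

y[n] = sum_k x[k]*h[n-k]. Output length = len(x) + len(h) - 1 = 3 + 3 - 1 = 5.
y[0] = 2*0 = 0
y[1] = -2*0 + 2*-2 = -4
y[2] = 1*0 + -2*-2 + 2*1 = 6
y[3] = 1*-2 + -2*1 = -4
y[4] = 1*1 = 1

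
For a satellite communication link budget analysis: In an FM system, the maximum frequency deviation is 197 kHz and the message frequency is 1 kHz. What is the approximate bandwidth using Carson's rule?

Carson's rule: BW = 2*(delta_f + f_m)
= 2*(197 + 1) kHz = 396 kHz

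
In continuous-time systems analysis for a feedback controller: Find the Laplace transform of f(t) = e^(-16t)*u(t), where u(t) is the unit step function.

Standard Laplace transform pair:
e^(-at)*u(t) <-> 1/(s+a)
With a = 16: L{e^(-16t)*u(t)} = 1/(s+16), ROC: Re(s) > -16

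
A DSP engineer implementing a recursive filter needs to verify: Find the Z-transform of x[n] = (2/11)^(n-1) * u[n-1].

Time-shifting property: if X(z) = Z{x[n]}, then Z{x[n-d]} = z^(-d) * X(z)
X(z) = z/(z - 2/11) for x[n] = (2/11)^n * u[n]
Z{x[n-1]} = z^(-1) * z/(z - 2/11) = 1/(z - 2/11)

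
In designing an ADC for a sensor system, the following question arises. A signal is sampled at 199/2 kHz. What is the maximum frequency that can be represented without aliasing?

The maximum frequency that can be represented without aliasing
is the Nyquist frequency: f_max = f_s / 2 = 199/2 kHz / 2 = 199/4 kHz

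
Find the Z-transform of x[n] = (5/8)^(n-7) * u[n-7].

Time-shifting property: if X(z) = Z{x[n]}, then Z{x[n-d]} = z^(-d) * X(z)
X(z) = z/(z - 5/8) for x[n] = (5/8)^n * u[n]
Z{x[n-7]} = z^(-7) * z/(z - 5/8) = z^(-6)/(z - 5/8)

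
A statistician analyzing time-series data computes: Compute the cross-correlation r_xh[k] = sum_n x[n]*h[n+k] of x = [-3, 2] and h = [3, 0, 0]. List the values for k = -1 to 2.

Both sequences indexed from 0 and zero outside their support.
Lags with overlap: k = -1 to 2.
  r_xh[-1] = x[1]*h[0] = 6
  r_xh[0] = x[0]*h[0] + x[1]*h[1] = -9
  r_xh[1] = x[0]*h[1] + x[1]*h[2] = 0
  r_xh[2] = x[0]*h[2] = 0
r_xh = [6, -9, 0, 0] (for k = -1, ..., 2)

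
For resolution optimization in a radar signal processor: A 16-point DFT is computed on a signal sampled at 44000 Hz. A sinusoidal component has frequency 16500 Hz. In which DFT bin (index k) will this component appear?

DFT frequency resolution = f_s/N = 44000/16 = 2750 Hz
Bin index k = f_signal / resolution = 16500 / 2750 = 6
The signal frequency 16500 Hz falls in DFT bin k = 6.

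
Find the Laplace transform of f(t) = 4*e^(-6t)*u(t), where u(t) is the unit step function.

Standard Laplace transform pair:
e^(-at)*u(t) <-> 1/(s+a)
With a = 6: L{4*e^(-6t)*u(t)} = 4/(s+6), ROC: Re(s) > -6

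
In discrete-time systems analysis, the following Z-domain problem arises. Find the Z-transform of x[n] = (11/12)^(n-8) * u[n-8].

Time-shifting property: if X(z) = Z{x[n]}, then Z{x[n-d]} = z^(-d) * X(z)
X(z) = z/(z - 11/12) for x[n] = (11/12)^n * u[n]
Z{x[n-8]} = z^(-8) * z/(z - 11/12) = z^(-7)/(z - 11/12)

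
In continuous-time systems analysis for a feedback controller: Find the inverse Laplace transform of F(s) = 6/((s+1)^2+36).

Standard pair: w/((s+a)^2+w^2) <-> e^(-at)*sin(wt)*u(t)
With a=1, w=6: f(t) = e^(-t)*sin(6t)*u(t)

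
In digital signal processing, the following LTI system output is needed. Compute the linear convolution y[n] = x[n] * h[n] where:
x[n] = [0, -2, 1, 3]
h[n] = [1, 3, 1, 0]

y[n] = sum_k x[k]*h[n-k]. Output length = len(x) + len(h) - 1 = 4 + 4 - 1 = 7.
y[0] = 0*1 = 0
y[1] = -2*1 + 0*3 = -2
y[2] = 1*1 + -2*3 + 0*1 = -5
y[3] = 3*1 + 1*3 + -2*1 + 0*0 = 4
y[4] = 3*3 + 1*1 + -2*0 = 10
y[5] = 3*1 + 1*0 = 3
y[6] = 3*0 = 0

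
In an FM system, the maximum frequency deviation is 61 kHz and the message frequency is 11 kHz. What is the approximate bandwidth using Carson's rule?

Carson's rule: BW = 2*(delta_f + f_m)
= 2*(61 + 11) kHz = 144 kHz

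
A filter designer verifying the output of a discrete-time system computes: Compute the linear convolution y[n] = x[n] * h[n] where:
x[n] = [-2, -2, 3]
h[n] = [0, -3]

y[n] = sum_k x[k]*h[n-k]. Output length = len(x) + len(h) - 1 = 3 + 2 - 1 = 4.
y[0] = -2*0 = 0
y[1] = -2*0 + -2*-3 = 6
y[2] = 3*0 + -2*-3 = 6
y[3] = 3*-3 = -9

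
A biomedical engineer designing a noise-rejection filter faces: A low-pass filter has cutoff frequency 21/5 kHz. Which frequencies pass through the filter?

A low-pass filter passes all frequencies below the cutoff frequency 21/5 kHz and attenuates higher frequencies.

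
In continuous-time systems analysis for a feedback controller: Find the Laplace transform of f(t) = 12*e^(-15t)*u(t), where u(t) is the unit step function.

Standard Laplace transform pair:
e^(-at)*u(t) <-> 1/(s+a)
With a = 15: L{12*e^(-15t)*u(t)} = 12/(s+15), ROC: Re(s) > -15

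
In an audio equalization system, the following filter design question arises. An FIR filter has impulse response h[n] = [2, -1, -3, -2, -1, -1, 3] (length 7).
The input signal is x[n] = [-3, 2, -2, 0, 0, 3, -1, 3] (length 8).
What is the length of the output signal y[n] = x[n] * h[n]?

For linear convolution, the output length is:
len(y) = len(x) + len(h) - 1 = 8 + 7 - 1 = 14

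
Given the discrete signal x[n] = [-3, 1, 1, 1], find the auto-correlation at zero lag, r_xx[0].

The auto-correlation at zero lag r_xx[0] equals the signal energy.
r_xx[0] = sum of x[n]^2 = (-3)^2 + 1^2 + 1^2 + 1^2
= 9 + 1 + 1 + 1 = 12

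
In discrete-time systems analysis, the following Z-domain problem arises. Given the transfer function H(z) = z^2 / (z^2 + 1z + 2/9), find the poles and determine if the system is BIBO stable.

Poles are roots of the denominator: z^2 + 1z + 2/9 = 0.
Quadratic formula: z = [-(1) +/- sqrt((1)^2 - 4*(2/9))] / 2
Discriminant = 1 - 8/9 = 1/9; sqrt = 1/3.
z = (-1 +/- 1/3) / 2 => z = -1/3 or z = -2/3.
|p1| = 1/3, |p2| = 2/3.
For BIBO stability, all poles must lie inside the unit circle (|p| < 1).
System is STABLE since both |p| < 1.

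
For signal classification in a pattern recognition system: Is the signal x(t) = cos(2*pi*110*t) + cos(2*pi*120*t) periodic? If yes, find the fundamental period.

f1 = 110 Hz, f2 = 120 Hz
Period T1 = 1/110, T2 = 1/120
Ratio T1/T2 = 120/110, which is rational.
The signal is periodic with fundamental period T = 1/GCD(110,120) = 1/10 s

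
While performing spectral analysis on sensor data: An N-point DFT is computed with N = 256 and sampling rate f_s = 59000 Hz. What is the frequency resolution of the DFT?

DFT frequency resolution = f_s / N
= 59000 / 256 = 7375/32 Hz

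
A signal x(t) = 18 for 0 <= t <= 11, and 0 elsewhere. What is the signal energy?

Energy = integral of |x(t)|^2 dt over the signal duration
= 18^2 * 11 = 324 * 11 = 3564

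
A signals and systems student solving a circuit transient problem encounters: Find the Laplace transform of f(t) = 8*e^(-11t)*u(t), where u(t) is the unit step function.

Standard Laplace transform pair:
e^(-at)*u(t) <-> 1/(s+a)
With a = 11: L{8*e^(-11t)*u(t)} = 8/(s+11), ROC: Re(s) > -11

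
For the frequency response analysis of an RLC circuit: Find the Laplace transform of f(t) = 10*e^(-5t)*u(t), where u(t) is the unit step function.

Standard Laplace transform pair:
e^(-at)*u(t) <-> 1/(s+a)
With a = 5: L{10*e^(-5t)*u(t)} = 10/(s+5), ROC: Re(s) > -5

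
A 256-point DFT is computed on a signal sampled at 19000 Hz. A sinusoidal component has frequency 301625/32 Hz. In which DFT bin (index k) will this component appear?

DFT frequency resolution = f_s/N = 19000/256 = 2375/32 Hz
Bin index k = f_signal / resolution = 301625/32 / 2375/32 = 127
The signal frequency 301625/32 Hz falls in DFT bin k = 127.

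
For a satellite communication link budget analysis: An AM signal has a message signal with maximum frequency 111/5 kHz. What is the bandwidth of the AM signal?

In AM (double-sideband), the bandwidth is twice the message frequency.
BW = 2 * f_m = 2 * 111/5 kHz = 222/5 kHz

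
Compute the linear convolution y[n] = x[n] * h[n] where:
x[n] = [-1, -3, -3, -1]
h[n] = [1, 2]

y[n] = sum_k x[k]*h[n-k]. Output length = len(x) + len(h) - 1 = 4 + 2 - 1 = 5.
y[0] = -1*1 = -1
y[1] = -3*1 + -1*2 = -5
y[2] = -3*1 + -3*2 = -9
y[3] = -1*1 + -3*2 = -7
y[4] = -1*2 = -2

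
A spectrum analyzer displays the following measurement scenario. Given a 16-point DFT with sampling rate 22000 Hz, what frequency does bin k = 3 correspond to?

The frequency of DFT bin k is: f_k = k * f_s / N
f_3 = 3 * 22000 / 16 = 4125 Hz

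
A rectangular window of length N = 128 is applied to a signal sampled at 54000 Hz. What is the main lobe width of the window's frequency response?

For a rectangular window of length N,
the main lobe width in frequency is 2*f_s/N.
= 2*54000/128 = 3375/4 Hz
This determines the minimum frequency separation for resolving two sinusoids.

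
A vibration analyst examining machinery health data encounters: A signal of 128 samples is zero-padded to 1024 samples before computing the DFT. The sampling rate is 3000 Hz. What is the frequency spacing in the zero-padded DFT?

Original DFT: N = 128, resolution = f_s/N = 3000/128 = 375/16 Hz
Zero-padded DFT: N = 1024, resolution = f_s/N = 3000/1024 = 375/128 Hz
Zero-padding interpolates the spectrum (finer frequency grid)
but does NOT improve the true spectral resolution (ability to resolve close frequencies).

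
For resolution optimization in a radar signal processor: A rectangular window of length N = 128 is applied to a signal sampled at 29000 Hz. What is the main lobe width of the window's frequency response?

For a rectangular window of length N,
the main lobe width in frequency is 2*f_s/N.
= 2*29000/128 = 3625/8 Hz
This determines the minimum frequency separation for resolving two sinusoids.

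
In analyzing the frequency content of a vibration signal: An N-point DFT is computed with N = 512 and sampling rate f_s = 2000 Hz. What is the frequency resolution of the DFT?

DFT frequency resolution = f_s / N
= 2000 / 512 = 125/32 Hz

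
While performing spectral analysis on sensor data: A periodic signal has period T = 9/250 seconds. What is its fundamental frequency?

The fundamental frequency is the reciprocal of the period.
f = 1/T = 1/(9/250) = 250/9 Hz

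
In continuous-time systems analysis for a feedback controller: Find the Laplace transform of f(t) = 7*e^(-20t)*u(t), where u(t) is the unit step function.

Standard Laplace transform pair:
e^(-at)*u(t) <-> 1/(s+a)
With a = 20: L{7*e^(-20t)*u(t)} = 7/(s+20), ROC: Re(s) > -20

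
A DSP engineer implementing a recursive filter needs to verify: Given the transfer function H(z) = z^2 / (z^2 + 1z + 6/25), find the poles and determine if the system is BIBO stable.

Poles are roots of the denominator: z^2 + 1z + 6/25 = 0.
Quadratic formula: z = [-(1) +/- sqrt((1)^2 - 4*(6/25))] / 2
Discriminant = 1 - 24/25 = 1/25; sqrt = 1/5.
z = (-1 +/- 1/5) / 2 => z = -2/5 or z = -3/5.
|p1| = 2/5, |p2| = 3/5.
For BIBO stability, all poles must lie inside the unit circle (|p| < 1).
System is STABLE since both |p| < 1.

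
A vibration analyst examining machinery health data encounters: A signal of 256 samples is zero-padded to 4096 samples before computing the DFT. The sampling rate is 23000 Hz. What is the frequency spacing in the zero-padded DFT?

Original DFT: N = 256, resolution = f_s/N = 23000/256 = 2875/32 Hz
Zero-padded DFT: N = 4096, resolution = f_s/N = 23000/4096 = 2875/512 Hz
Zero-padding interpolates the spectrum (finer frequency grid)
but does NOT improve the true spectral resolution (ability to resolve close frequencies).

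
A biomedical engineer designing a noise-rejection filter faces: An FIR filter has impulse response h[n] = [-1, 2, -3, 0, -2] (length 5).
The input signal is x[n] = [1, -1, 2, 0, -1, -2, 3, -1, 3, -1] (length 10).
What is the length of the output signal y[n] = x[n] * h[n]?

For linear convolution, the output length is:
len(y) = len(x) + len(h) - 1 = 10 + 5 - 1 = 14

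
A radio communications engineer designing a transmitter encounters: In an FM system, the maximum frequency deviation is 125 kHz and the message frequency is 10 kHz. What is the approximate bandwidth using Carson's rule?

Carson's rule: BW = 2*(delta_f + f_m)
= 2*(125 + 10) kHz = 270 kHz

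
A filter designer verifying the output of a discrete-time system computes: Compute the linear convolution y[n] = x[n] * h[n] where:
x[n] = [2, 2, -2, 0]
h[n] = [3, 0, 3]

y[n] = sum_k x[k]*h[n-k]. Output length = len(x) + len(h) - 1 = 4 + 3 - 1 = 6.
y[0] = 2*3 = 6
y[1] = 2*3 + 2*0 = 6
y[2] = -2*3 + 2*0 + 2*3 = 0
y[3] = 0*3 + -2*0 + 2*3 = 6
y[4] = 0*0 + -2*3 = -6
y[5] = 0*3 = 0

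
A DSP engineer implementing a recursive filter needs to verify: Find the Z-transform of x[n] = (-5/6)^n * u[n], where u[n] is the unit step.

The Z-transform of a^n * u[n] is z/(z-a) for |z| > |a|.
Here a = -5/6, so X(z) = z/(z - (-5/6)) = 6z/(6z + 5)
ROC: |z| > 5/6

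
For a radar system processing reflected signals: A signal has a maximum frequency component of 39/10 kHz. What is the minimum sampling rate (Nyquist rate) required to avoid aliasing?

By the Nyquist-Shannon sampling theorem,
the minimum sampling rate (Nyquist rate) must be at least 2 * f_max.
Nyquist rate = 2 * 39/10 kHz = 39/5 kHz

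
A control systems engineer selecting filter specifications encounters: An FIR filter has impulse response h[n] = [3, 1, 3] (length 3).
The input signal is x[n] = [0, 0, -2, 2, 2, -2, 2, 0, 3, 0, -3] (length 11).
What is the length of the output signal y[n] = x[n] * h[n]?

For linear convolution, the output length is:
len(y) = len(x) + len(h) - 1 = 11 + 3 - 1 = 13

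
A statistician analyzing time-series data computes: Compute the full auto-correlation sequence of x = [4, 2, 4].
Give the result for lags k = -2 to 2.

r_xx[k] = sum_m x[m]*x[m+k], indexed from 0, for k = -2 to 2:
  r_xx[-2] = x[2]*x[0] = 16
  r_xx[-1] = x[1]*x[0] + x[2]*x[1] = 16
  r_xx[0] = x[0]*x[0] + x[1]*x[1] + x[2]*x[2] = 36
  r_xx[1] = x[0]*x[1] + x[1]*x[2] = 16
  r_xx[2] = x[0]*x[2] = 16
r_xx = [16, 16, 36, 16, 16]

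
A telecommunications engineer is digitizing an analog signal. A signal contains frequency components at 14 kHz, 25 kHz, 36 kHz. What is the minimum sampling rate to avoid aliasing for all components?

The highest frequency component is f_max = 36 kHz.
Nyquist rate = 2 * f_max = 2 * 36 kHz = 72 kHz.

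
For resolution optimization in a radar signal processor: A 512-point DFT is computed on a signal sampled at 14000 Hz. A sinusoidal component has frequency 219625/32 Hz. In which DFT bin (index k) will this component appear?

DFT frequency resolution = f_s/N = 14000/512 = 875/32 Hz
Bin index k = f_signal / resolution = 219625/32 / 875/32 = 251
The signal frequency 219625/32 Hz falls in DFT bin k = 251.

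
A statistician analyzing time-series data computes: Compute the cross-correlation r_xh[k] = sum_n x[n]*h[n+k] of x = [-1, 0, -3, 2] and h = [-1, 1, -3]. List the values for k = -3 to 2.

Both sequences indexed from 0 and zero outside their support.
Lags with overlap: k = -3 to 2.
  r_xh[-3] = x[3]*h[0] = -2
  r_xh[-2] = x[2]*h[0] + x[3]*h[1] = 5
  r_xh[-1] = x[1]*h[0] + x[2]*h[1] + x[3]*h[2] = -9
  r_xh[0] = x[0]*h[0] + x[1]*h[1] + x[2]*h[2] = 10
  r_xh[1] = x[0]*h[1] + x[1]*h[2] = -1
  r_xh[2] = x[0]*h[2] = 3
r_xh = [-2, 5, -9, 10, -1, 3] (for k = -3, ..., 2)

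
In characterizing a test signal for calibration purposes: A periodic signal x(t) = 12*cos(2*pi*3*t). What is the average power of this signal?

Average power of A*cos(wt) is A^2/2.
P = 12^2 / 2 = 144/2 = 72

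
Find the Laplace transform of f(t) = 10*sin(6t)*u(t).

Standard pair: sin(wt)*u(t) <-> w/(s^2+w^2)
With w = 6: L{10*sin(6t)*u(t)} = 60/(s^2+36)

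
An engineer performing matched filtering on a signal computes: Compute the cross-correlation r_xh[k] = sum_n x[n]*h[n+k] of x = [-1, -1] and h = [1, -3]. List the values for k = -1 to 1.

Both sequences indexed from 0 and zero outside their support.
Lags with overlap: k = -1 to 1.
  r_xh[-1] = x[1]*h[0] = -1
  r_xh[0] = x[0]*h[0] + x[1]*h[1] = 2
  r_xh[1] = x[0]*h[1] = 3
r_xh = [-1, 2, 3] (for k = -1, ..., 1)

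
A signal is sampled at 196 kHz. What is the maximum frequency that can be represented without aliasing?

The maximum frequency that can be represented without aliasing
is the Nyquist frequency: f_max = f_s / 2 = 196 kHz / 2 = 98 kHz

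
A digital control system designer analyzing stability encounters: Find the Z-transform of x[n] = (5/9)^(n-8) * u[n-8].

Time-shifting property: if X(z) = Z{x[n]}, then Z{x[n-d]} = z^(-d) * X(z)
X(z) = z/(z - 5/9) for x[n] = (5/9)^n * u[n]
Z{x[n-8]} = z^(-8) * z/(z - 5/9) = z^(-7)/(z - 5/9)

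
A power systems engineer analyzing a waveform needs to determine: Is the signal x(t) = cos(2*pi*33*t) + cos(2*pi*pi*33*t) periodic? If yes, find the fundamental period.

f1 = 33 Hz, f2 = 33*pi Hz
Ratio f2/f1 = pi, which is irrational.
Since the frequency ratio is irrational, no common period exists.
The signal is not periodic.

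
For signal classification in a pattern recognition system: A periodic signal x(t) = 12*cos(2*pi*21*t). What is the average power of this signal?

Average power of A*cos(wt) is A^2/2.
P = 12^2 / 2 = 144/2 = 72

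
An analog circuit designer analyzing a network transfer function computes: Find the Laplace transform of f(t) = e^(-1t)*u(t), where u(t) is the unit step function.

Standard Laplace transform pair:
e^(-at)*u(t) <-> 1/(s+a)
With a = 1: L{e^(-1t)*u(t)} = 1/(s+1), ROC: Re(s) > -1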